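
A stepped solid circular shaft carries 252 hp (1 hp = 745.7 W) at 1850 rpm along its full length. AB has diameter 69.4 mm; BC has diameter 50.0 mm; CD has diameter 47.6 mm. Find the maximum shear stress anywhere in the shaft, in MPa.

ω = 2π·1850/60 = 193.7 rad/s, so T = P/ω = 252×745.7 / 193.7 = 970.0 N·m.
Under the same torque, τ_max = 16T/(πd³) is largest where d is smallest — segment CD (d = 47.6 mm).
τ_max = 16·970.0/(π·(0.0476)³) = 4.581×10^7 Pa.

45.8 MPa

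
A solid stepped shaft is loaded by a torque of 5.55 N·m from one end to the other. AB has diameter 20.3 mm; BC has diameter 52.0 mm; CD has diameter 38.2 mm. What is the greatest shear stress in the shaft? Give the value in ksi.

Under the same torque, τ_max = 16T/(πd³) is largest where d is smallest — segment AB (d = 20.3 mm).
τ_max = 16·5.550/(π·(0.0203)³) = 3.379×10^6 Pa.

0.490 ksi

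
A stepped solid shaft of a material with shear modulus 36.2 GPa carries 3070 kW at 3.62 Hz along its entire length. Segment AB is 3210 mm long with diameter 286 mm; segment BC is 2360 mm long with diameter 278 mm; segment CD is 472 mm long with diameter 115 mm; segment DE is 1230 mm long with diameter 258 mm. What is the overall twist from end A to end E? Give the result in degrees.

ω = 2π·3.62 = 22.75 rad/s, so T = P/ω = 3070×10³ / 22.75 = 135000 N·m.
J_AB = π(0.286)⁴/32 = 6.57×10^-4 m⁴; J_BC = π(0.278)⁴/32 = 5.86×10^-4 m⁴; J_CD = π(0.115)⁴/32 = 1.72×10^-5 m⁴; J_DE = π(0.258)⁴/32 = 4.35×10^-4 m⁴.
θ = (T/G)·Σ L_i/J_i = (135000/36.2×10⁹)·(3.21/6.57×10^-4 + 2.36/5.86×10^-4 + 0.472/1.72×10^-5 + 1.23/4.35×10^-4) = 0.1463 rad.

8.38°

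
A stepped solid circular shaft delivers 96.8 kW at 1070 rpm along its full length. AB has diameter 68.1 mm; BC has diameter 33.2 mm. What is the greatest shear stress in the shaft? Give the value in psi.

17400 psi

ω = 2π·1070/60 = 112.1 rad/s, so T = P/ω = 96.8×10³ / 112.1 = 863.9 N·m.
Under the same torque, τ_max = 16T/(πd³) is largest where d is smallest — segment BC (d = 33.2 mm).
τ_max = 16·863.9/(π·(0.0332)³) = 1.202×10^8 Pa.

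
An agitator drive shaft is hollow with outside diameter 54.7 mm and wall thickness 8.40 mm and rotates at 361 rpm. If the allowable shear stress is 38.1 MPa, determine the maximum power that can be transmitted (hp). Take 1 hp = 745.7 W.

J = π(d_o⁴ − d_i⁴)/32 = π(0.0547⁴ − 0.0379⁴)/32 = 6.764×10^-7 m⁴.
T_max = τ_allow·J/r = 3.81×10^7 × 6.764×10^-7 / 0.0274 = 942.2 N·m.
ω = 2π·361/60 = 37.80 rad/s, so P_max = T_max·ω = 3.562×10^4 W.

47.8 hp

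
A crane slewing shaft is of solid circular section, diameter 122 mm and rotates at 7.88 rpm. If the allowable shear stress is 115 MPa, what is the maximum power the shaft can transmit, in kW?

J = πd⁴/32 = π(0.122)⁴/32 = 2.175×10^-5 m⁴.
T_max = τ_allow·J/r = 1.15×10^8 × 2.175×10^-5 / 0.0610 = 41000 N·m.
ω = 2π·7.88/60 = 0.8252 rad/s, so P_max = T_max·ω = 3.383×10^4 W.

33.8 kW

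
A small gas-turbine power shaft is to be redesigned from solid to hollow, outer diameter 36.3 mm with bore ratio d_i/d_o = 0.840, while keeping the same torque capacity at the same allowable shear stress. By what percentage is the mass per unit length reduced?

Equal τ_max and T ⇒ the solid shaft needs d_s³ = d_o³(1−k⁴), so d_s = 36.3·(1−0.840⁴)^(1/3) = 28.85 mm.
Area ratio A_h/A_s = d_o²(1−k²)/d_s² = (1−k²)/(1−k⁴)^(2/3) = 0.4660.
Mass saving = 1 − 0.4660 = 53.4 %.

53.4 %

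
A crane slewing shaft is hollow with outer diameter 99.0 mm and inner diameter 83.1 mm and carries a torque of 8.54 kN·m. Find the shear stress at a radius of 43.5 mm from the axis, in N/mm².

J = π(d_o⁴ − d_i⁴)/32 = π(0.0990⁴ − 0.0831⁴)/32 = 4.749×10^-6 m⁴.
Shear stress varies linearly with radius: τ = T·r/J = 8540 × 0.0435 / 4.749×10^-6 = 7.823×10^7 Pa.

78.2 N/mm²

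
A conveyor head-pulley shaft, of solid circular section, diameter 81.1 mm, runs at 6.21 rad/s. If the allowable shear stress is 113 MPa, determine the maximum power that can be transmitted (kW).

73.5 kW

J = πd⁴/32 = π(0.0811)⁴/32 = 4.247×10^-6 m⁴.
T_max = τ_allow·J/r = 1.13×10^8 × 4.247×10^-6 / 0.0405 = 11840 N·m.
ω = 6.21 rad/s, so P_max = T_max·ω = 7.350×10^4 W.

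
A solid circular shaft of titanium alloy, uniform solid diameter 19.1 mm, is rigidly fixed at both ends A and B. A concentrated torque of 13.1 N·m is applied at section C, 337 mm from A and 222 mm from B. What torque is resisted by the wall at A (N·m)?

With uniform GJ and both ends fixed, compatibility θ_AC = θ_CB gives T_A·a = T_B·b, together with T_A + T_B = T₀.
T_A = T₀·b/(a+b) = 13.10·222/559.0 = 5.203 N·m; T_B = 7.897 N·m.

5.20 N·m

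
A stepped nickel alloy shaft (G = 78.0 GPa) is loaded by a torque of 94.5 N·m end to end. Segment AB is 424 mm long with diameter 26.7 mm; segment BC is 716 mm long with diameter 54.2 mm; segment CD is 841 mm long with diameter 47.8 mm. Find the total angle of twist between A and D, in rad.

J_AB = π(0.0267)⁴/32 = 4.99×10^-8 m⁴; J_BC = π(0.0542)⁴/32 = 8.47×10^-7 m⁴; J_CD = π(0.0478)⁴/32 = 5.13×10^-7 m⁴.
θ = (T/G)·Σ L_i/J_i = (94.50/78.0×10⁹)·(0.424/4.99×10^-8 + 0.716/8.47×10^-7 + 0.841/5.13×10^-7) = 0.01331 rad.

0.0133 rad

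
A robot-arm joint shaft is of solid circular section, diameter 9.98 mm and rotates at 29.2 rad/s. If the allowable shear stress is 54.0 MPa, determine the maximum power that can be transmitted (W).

J = πd⁴/32 = π(0.00998)⁴/32 = 9.739×10^-10 m⁴.
T_max = τ_allow·J/r = 5.40×10^7 × 9.739×10^-10 / 0.00499 = 10.54 N·m.
ω = 29.2 rad/s, so P_max = T_max·ω = 307.8 W.

308 W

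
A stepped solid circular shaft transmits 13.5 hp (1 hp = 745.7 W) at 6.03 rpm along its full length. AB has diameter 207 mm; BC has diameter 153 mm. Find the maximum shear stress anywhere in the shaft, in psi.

ω = 2π·6.03/60 = 0.6315 rad/s, so T = P/ω = 13.5×745.7 / 0.6315 = 15940 N·m.
Under the same torque, τ_max = 16T/(πd³) is largest where d is smallest — segment BC (d = 153 mm).
τ_max = 16·15940/(π·(0.153)³) = 2.267×10^7 Pa.

3290 psi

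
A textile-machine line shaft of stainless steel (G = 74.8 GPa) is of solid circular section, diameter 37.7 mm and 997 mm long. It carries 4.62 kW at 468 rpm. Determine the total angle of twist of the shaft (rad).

0.00634 rad

ω = 2π·468/60 = 49.01 rad/s, so T = P/ω = 4.62×10³ / 49.01 = 94.27 N·m.
J = πd⁴/32 = π(0.0377)⁴/32 = 1.983×10^-7 m⁴.
θ = T·L/(G·J) = 94.27 × 0.997 / (74.8×10⁹ × 1.983×10^-7) = 6.336×10^-3 rad.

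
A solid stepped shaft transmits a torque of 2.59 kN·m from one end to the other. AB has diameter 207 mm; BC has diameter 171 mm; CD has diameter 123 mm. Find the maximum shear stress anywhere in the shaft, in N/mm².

7.09 N/mm²

Under the same torque, τ_max = 16T/(πd³) is largest where d is smallest — segment CD (d = 123 mm).
τ_max = 16·2590/(π·(0.123)³) = 7.089×10^6 Pa.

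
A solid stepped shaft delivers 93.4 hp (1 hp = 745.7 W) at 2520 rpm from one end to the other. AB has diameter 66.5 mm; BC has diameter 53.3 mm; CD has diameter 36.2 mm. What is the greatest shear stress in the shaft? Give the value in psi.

ω = 2π·2520/60 = 263.9 rad/s, so T = P/ω = 93.4×745.7 / 263.9 = 263.9 N·m.
Under the same torque, τ_max = 16T/(πd³) is largest where d is smallest — segment CD (d = 36.2 mm).
τ_max = 16·263.9/(π·(0.0362)³) = 2.834×10^7 Pa.

4110 psi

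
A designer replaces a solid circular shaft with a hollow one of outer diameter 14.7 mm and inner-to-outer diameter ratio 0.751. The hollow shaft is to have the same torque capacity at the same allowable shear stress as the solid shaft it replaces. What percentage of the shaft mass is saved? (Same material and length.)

Equal τ_max and T ⇒ the solid shaft needs d_s³ = d_o³(1−k⁴), so d_s = 14.7·(1−0.751⁴)^(1/3) = 12.94 mm.
Area ratio A_h/A_s = d_o²(1−k²)/d_s² = (1−k²)/(1−k⁴)^(2/3) = 0.5628.
Mass saving = 1 − 0.5628 = 43.7 %.

43.7 %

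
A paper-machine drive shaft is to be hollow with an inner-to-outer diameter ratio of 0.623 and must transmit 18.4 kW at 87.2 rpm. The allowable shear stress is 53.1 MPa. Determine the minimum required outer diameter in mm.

ω = 2π·87.2/60 = 9.132 rad/s, so T = P/ω = 18.4×10³ / 9.132 = 2015 N·m.
For a hollow shaft with d_i/d_o = 0.623: τ_max = 16T/(π d_o³ (1−k⁴)), so d_o = [16T/(π τ_allow (1−k⁴))]^(1/3) = [16·2015/(π·5.31×10^7·0.8494)]^(1/3) = 0.06105 m.

61.1 mm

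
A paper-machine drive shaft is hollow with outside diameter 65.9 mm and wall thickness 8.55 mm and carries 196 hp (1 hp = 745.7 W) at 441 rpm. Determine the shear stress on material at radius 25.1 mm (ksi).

ω = 2π·441/60 = 46.18 rad/s, so T = P/ω = 196×745.7 / 46.18 = 3165 N·m.
J = π(d_o⁴ − d_i⁴)/32 = π(0.0659⁴ − 0.0488⁴)/32 = 1.295×10^-6 m⁴.
Shear stress varies linearly with radius: τ = T·r/J = 3165 × 0.0251 / 1.295×10^-6 = 6.135×10^7 Pa.

8.90 ksi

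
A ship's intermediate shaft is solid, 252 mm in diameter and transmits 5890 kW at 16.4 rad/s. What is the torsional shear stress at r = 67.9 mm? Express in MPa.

ω = 16.4 rad/s, so T = P/ω = 5890×10³ / 16.40 = 359100 N·m.
J = πd⁴/32 = π(0.252)⁴/32 = 3.959×10^-4 m⁴.
Shear stress varies linearly with radius: τ = T·r/J = 359100 × 0.0679 / 3.959×10^-4 = 6.159×10^7 Pa.

61.6 MPa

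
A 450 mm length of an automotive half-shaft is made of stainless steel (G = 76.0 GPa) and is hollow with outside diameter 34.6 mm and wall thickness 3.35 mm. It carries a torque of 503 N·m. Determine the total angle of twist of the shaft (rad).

J = π(d_o⁴ − d_i⁴)/32 = π(0.0346⁴ − 0.0279⁴)/32 = 8.122×10^-8 m⁴.
θ = T·L/(G·J) = 503.0 × 0.450 / (76.0×10⁹ × 8.122×10^-8) = 0.03667 rad.

0.0367 rad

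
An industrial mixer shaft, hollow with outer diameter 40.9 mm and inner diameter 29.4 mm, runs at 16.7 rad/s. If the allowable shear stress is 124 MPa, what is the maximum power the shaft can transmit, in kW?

J = π(d_o⁴ − d_i⁴)/32 = π(0.0409⁴ − 0.0294⁴)/32 = 2.014×10^-7 m⁴.
T_max = τ_allow·J/r = 1.24×10^8 × 2.014×10^-7 / 0.0204 = 1221 N·m.
ω = 16.7 rad/s, so P_max = T_max·ω = 2.039×10^4 W.

20.4 kW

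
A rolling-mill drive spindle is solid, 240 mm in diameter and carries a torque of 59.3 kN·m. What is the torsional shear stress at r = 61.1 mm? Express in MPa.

J = πd⁴/32 = π(0.240)⁴/32 = 3.257×10^-4 m⁴.
Shear stress varies linearly with radius: τ = T·r/J = 59300 × 0.0611 / 3.257×10^-4 = 1.112×10^7 Pa.

11.1 MPa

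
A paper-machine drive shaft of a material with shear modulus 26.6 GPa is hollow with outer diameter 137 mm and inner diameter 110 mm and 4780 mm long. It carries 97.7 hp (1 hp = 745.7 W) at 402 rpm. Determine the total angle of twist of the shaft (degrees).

0.882°

ω = 2π·402/60 = 42.10 rad/s, so T = P/ω = 97.7×745.7 / 42.10 = 1731 N·m.
J = π(d_o⁴ − d_i⁴)/32 = π(0.137⁴ − 0.110⁴)/32 = 2.021×10^-5 m⁴.
θ = T·L/(G·J) = 1731 × 4.78 / (26.6×10⁹ × 2.021×10^-5) = 0.01539 rad.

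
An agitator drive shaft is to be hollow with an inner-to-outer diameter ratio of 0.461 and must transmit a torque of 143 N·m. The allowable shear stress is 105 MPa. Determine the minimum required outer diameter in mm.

19.4 mm

For a hollow shaft with d_i/d_o = 0.461: τ_max = 16T/(π d_o³ (1−k⁴)), so d_o = [16T/(π τ_allow (1−k⁴))]^(1/3) = [16·143.0/(π·1.05×10^8·0.9548)]^(1/3) = 0.01937 m.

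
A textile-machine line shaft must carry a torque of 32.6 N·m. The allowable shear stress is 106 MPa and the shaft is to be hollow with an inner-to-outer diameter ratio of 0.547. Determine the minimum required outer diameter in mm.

12.0 mm

For a hollow shaft with d_i/d_o = 0.547: τ_max = 16T/(π d_o³ (1−k⁴)), so d_o = [16T/(π τ_allow (1−k⁴))]^(1/3) = [16·32.60/(π·1.06×10^8·0.9105)]^(1/3) = 0.01198 m.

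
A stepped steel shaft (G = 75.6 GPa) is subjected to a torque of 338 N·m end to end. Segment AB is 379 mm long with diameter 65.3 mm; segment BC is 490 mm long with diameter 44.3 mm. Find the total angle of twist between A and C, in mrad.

J_AB = π(0.0653)⁴/32 = 1.79×10^-6 m⁴; J_BC = π(0.0443)⁴/32 = 3.78×10^-7 m⁴.
θ = (T/G)·Σ L_i/J_i = (338.0/75.6×10⁹)·(0.379/1.79×10^-6 + 0.490/3.78×10^-7) = 6.743×10^-3 rad.

6.74 mrad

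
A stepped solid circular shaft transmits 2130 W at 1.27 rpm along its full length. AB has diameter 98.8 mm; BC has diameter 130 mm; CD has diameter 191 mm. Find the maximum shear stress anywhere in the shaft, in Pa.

ω = 2π·1.27/60 = 0.1330 rad/s, so T = P/ω = 2130 / 0.1330 = 16020 N·m.
Under the same torque, τ_max = 16T/(πd³) is largest where d is smallest — segment AB (d = 98.8 mm).
τ_max = 16·16020/(π·(0.0988)³) = 8.458×10^7 Pa.

8.46e7 Pa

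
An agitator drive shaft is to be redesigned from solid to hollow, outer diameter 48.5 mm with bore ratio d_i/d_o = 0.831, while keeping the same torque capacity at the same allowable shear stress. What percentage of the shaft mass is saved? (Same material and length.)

52.3 %

Equal τ_max and T ⇒ the solid shaft needs d_s³ = d_o³(1−k⁴), so d_s = 48.5·(1−0.831⁴)^(1/3) = 39.08 mm.
Area ratio A_h/A_s = d_o²(1−k²)/d_s² = (1−k²)/(1−k⁴)^(2/3) = 0.4766.
Mass saving = 1 − 0.4766 = 52.3 %.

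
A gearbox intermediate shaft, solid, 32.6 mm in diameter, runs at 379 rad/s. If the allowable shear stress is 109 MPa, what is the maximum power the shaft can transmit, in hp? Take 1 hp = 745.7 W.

377 hp

J = πd⁴/32 = π(0.0326)⁴/32 = 1.109×10^-7 m⁴.
T_max = τ_allow·J/r = 1.09×10^8 × 1.109×10^-7 / 0.0163 = 741.5 N·m.
ω = 379 rad/s, so P_max = T_max·ω = 2.810×10^5 W.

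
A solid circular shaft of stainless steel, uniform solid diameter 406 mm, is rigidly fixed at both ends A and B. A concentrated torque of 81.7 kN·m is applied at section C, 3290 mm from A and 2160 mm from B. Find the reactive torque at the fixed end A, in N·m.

With uniform GJ and both ends fixed, compatibility θ_AC = θ_CB gives T_A·a = T_B·b, together with T_A + T_B = T₀.
T_A = T₀·b/(a+b) = 81700·2160/5450 = 32380 N·m; T_B = 49320 N·m.

32400 N·m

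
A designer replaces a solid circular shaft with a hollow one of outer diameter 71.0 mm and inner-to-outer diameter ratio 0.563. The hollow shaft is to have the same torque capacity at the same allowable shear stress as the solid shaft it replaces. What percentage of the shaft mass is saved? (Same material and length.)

Equal τ_max and T ⇒ the solid shaft needs d_s³ = d_o³(1−k⁴), so d_s = 71.0·(1−0.563⁴)^(1/3) = 68.54 mm.
Area ratio A_h/A_s = d_o²(1−k²)/d_s² = (1−k²)/(1−k⁴)^(2/3) = 0.7330.
Mass saving = 1 − 0.7330 = 26.7 %.

26.7 %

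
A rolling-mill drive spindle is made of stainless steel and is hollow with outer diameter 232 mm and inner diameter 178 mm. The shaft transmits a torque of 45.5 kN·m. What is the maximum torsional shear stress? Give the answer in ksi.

4.12 ksi

J = π(d_o⁴ − d_i⁴)/32 = π(0.232⁴ − 0.178⁴)/32 = 1.859×10^-4 m⁴.
τ_max = T·r/J = 45500 × 0.116 / 1.859×10^-4 = 2.840×10^7 Pa.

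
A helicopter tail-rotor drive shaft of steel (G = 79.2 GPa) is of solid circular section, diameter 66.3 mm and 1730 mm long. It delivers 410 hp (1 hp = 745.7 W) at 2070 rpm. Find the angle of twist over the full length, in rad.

ω = 2π·2070/60 = 216.8 rad/s, so T = P/ω = 410×745.7 / 216.8 = 1410 N·m.
J = πd⁴/32 = π(0.0663)⁴/32 = 1.897×10^-6 m⁴.
θ = T·L/(G·J) = 1410 × 1.73 / (79.2×10⁹ × 1.897×10^-6) = 0.01624 rad.

0.0162 rad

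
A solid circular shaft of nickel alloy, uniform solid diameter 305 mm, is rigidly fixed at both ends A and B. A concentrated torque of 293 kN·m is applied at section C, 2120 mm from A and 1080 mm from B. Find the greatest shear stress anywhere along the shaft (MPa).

With uniform GJ and both ends fixed, compatibility θ_AC = θ_CB gives T_A·a = T_B·b, together with T_A + T_B = T₀.
T_A = T₀·b/(a+b) = 293000·1080/3200 = 98890 N·m; T_B = 194100 N·m.
τ in each portion: τ_AC = 1.78×10^7 Pa, τ_CB = 3.48×10^7 Pa; maximum is in CB.
τ_max = T_CB·r/J = 194100·0.152/8.50×10^-4 = 3.484×10^7 Pa.

34.8 MPa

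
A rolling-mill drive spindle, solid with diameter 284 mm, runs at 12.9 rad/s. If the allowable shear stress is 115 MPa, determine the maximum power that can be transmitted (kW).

6670 kW

J = πd⁴/32 = π(0.284)⁴/32 = 6.387×10^-4 m⁴.
T_max = τ_allow·J/r = 1.15×10^8 × 6.387×10^-4 / 0.142 = 517200 N·m.
ω = 12.9 rad/s, so P_max = T_max·ω = 6.672×10^6 W.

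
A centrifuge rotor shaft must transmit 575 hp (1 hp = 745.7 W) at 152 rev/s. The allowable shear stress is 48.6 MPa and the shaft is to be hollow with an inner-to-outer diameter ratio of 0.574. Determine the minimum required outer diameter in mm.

37.5 mm

ω = 2π·152 = 955.0 rad/s, so T = P/ω = 575×745.7 / 955.0 = 449.0 N·m.
For a hollow shaft with d_i/d_o = 0.574: τ_max = 16T/(π d_o³ (1−k⁴)), so d_o = [16T/(π τ_allow (1−k⁴))]^(1/3) = [16·449.0/(π·4.86×10^7·0.8914)]^(1/3) = 0.03751 m.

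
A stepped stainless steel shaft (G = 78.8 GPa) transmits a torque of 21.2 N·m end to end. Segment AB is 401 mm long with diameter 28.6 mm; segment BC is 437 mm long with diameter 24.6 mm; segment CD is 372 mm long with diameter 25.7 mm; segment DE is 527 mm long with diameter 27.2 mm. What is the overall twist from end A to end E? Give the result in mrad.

J_AB = π(0.0286)⁴/32 = 6.57×10^-8 m⁴; J_BC = π(0.0246)⁴/32 = 3.60×10^-8 m⁴; J_CD = π(0.0257)⁴/32 = 4.28×10^-8 m⁴; J_DE = π(0.0272)⁴/32 = 5.37×10^-8 m⁴.
θ = (T/G)·Σ L_i/J_i = (21.20/78.8×10⁹)·(0.401/6.57×10^-8 + 0.437/3.60×10^-8 + 0.372/4.28×10^-8 + 0.527/5.37×10^-8) = 9.888×10^-3 rad.

9.89 mrad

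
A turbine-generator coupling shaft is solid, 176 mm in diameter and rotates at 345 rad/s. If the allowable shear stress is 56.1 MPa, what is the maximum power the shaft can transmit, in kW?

J = πd⁴/32 = π(0.176)⁴/32 = 9.420×10^-5 m⁴.
T_max = τ_allow·J/r = 5.61×10^7 × 9.420×10^-5 / 0.0880 = 60050 N·m.
ω = 345 rad/s, so P_max = T_max·ω = 2.072×10^7 W.

20700 kW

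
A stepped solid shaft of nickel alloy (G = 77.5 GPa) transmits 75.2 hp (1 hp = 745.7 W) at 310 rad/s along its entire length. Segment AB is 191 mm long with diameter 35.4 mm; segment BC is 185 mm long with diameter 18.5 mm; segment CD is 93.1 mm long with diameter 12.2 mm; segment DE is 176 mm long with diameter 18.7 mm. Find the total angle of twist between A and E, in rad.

0.175 rad

ω = 310 rad/s, so T = P/ω = 75.2×745.7 / 310.0 = 180.9 N·m.
J_AB = π(0.0354)⁴/32 = 1.54×10^-7 m⁴; J_BC = π(0.0185)⁴/32 = 1.15×10^-8 m⁴; J_CD = π(0.0122)⁴/32 = 2.17×10^-9 m⁴; J_DE = π(0.0187)⁴/32 = 1.20×10^-8 m⁴.
θ = (T/G)·Σ L_i/J_i = (180.9/77.5×10⁹)·(0.191/1.54×10^-7 + 0.185/1.15×10^-8 + 0.0931/2.17×10^-9 + 0.176/1.20×10^-8) = 0.1746 rad.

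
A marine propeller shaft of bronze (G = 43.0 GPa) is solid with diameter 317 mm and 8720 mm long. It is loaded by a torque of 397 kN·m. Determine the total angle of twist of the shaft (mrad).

81.2 mrad

J = πd⁴/32 = π(0.317)⁴/32 = 9.914×10^-4 m⁴.
θ = T·L/(G·J) = 397000 × 8.72 / (43.0×10⁹ × 9.914×10^-4) = 0.08121 rad.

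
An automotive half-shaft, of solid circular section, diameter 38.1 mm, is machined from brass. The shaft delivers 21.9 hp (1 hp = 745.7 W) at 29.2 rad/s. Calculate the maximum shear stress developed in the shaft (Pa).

ω = 29.2 rad/s, so T = P/ω = 21.9×745.7 / 29.20 = 559.3 N·m.
J = πd⁴/32 = π(0.0381)⁴/32 = 2.069×10^-7 m⁴.
τ_max = T·r/J = 559.3 × 0.0191 / 2.069×10^-7 = 5.150×10^7 Pa.

5.15e7 Pa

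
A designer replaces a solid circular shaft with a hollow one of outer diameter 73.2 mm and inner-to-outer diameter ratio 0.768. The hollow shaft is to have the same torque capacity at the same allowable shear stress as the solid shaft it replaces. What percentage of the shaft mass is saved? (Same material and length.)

45.5 %

Equal τ_max and T ⇒ the solid shaft needs d_s³ = d_o³(1−k⁴), so d_s = 73.2·(1−0.768⁴)^(1/3) = 63.48 mm.
Area ratio A_h/A_s = d_o²(1−k²)/d_s² = (1−k²)/(1−k⁴)^(2/3) = 0.5455.
Mass saving = 1 − 0.5455 = 45.5 %.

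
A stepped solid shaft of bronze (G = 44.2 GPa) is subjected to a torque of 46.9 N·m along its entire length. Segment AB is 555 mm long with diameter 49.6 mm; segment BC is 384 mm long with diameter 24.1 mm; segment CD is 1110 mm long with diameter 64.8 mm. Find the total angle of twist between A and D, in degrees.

0.801°

J_AB = π(0.0496)⁴/32 = 5.94×10^-7 m⁴; J_BC = π(0.0241)⁴/32 = 3.31×10^-8 m⁴; J_CD = π(0.0648)⁴/32 = 1.73×10^-6 m⁴.
θ = (T/G)·Σ L_i/J_i = (46.90/44.2×10⁹)·(0.555/5.94×10^-7 + 0.384/3.31×10^-8 + 1.11/1.73×10^-6) = 0.01397 rad.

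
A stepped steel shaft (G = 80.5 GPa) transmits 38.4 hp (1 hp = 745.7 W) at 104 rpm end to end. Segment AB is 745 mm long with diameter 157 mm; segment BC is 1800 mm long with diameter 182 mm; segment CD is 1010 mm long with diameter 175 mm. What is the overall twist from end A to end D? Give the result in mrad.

1.31 mrad

ω = 2π·104/60 = 10.89 rad/s, so T = P/ω = 38.4×745.7 / 10.89 = 2629 N·m.
J_AB = π(0.157)⁴/32 = 5.96×10^-5 m⁴; J_BC = π(0.182)⁴/32 = 1.08×10^-4 m⁴; J_CD = π(0.175)⁴/32 = 9.21×10^-5 m⁴.
θ = (T/G)·Σ L_i/J_i = (2629/80.5×10⁹)·(0.745/5.96×10^-5 + 1.80/1.08×10^-4 + 1.01/9.21×10^-5) = 1.312×10^-3 rad.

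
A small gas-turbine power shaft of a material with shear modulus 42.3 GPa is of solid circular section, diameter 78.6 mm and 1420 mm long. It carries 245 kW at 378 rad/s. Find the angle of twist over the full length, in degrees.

0.333°

ω = 378 rad/s, so T = P/ω = 245×10³ / 378.0 = 648.1 N·m.
J = πd⁴/32 = π(0.0786)⁴/32 = 3.747×10^-6 m⁴.
θ = T·L/(G·J) = 648.1 × 1.42 / (42.3×10⁹ × 3.747×10^-6) = 5.807×10^-3 rad.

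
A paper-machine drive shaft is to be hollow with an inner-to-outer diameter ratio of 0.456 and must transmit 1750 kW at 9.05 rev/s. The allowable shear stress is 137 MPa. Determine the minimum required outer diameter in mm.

ω = 2π·9.05 = 56.86 rad/s, so T = P/ω = 1750×10³ / 56.86 = 30780 N·m.
For a hollow shaft with d_i/d_o = 0.456: τ_max = 16T/(π d_o³ (1−k⁴)), so d_o = [16T/(π τ_allow (1−k⁴))]^(1/3) = [16·30780/(π·1.37×10^8·0.9568)]^(1/3) = 0.1061 m.

106 mm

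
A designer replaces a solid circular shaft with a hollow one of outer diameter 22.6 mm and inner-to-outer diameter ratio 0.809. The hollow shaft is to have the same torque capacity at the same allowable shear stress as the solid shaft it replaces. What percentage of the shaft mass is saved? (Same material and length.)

49.8 %

Equal τ_max and T ⇒ the solid shaft needs d_s³ = d_o³(1−k⁴), so d_s = 22.6·(1−0.809⁴)^(1/3) = 18.76 mm.
Area ratio A_h/A_s = d_o²(1−k²)/d_s² = (1−k²)/(1−k⁴)^(2/3) = 0.5016.
Mass saving = 1 − 0.5016 = 49.8 %.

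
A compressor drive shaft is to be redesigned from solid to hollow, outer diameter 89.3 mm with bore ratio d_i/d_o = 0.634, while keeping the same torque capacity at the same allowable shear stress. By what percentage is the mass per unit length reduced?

32.7 %

Equal τ_max and T ⇒ the solid shaft needs d_s³ = d_o³(1−k⁴), so d_s = 89.3·(1−0.634⁴)^(1/3) = 84.21 mm.
Area ratio A_h/A_s = d_o²(1−k²)/d_s² = (1−k²)/(1−k⁴)^(2/3) = 0.6726.
Mass saving = 1 − 0.6726 = 32.7 %.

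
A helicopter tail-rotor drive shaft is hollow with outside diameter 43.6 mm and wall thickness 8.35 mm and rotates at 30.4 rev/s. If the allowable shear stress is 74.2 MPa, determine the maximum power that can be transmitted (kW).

197 kW

J = π(d_o⁴ − d_i⁴)/32 = π(0.0436⁴ − 0.0269⁴)/32 = 3.034×10^-7 m⁴.
T_max = τ_allow·J/r = 7.42×10^7 × 3.034×10^-7 / 0.0218 = 1033 N·m.
ω = 2π·30.4 = 191.0 rad/s, so P_max = T_max·ω = 1.972×10^5 W.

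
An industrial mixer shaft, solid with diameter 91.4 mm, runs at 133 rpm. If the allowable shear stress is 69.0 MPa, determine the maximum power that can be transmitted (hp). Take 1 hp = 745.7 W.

J = πd⁴/32 = π(0.0914)⁴/32 = 6.851×10^-6 m⁴.
T_max = τ_allow·J/r = 6.90×10^7 × 6.851×10^-6 / 0.0457 = 10340 N·m.
ω = 2π·133/60 = 13.93 rad/s, so P_max = T_max·ω = 1.441×10^5 W.

193 hp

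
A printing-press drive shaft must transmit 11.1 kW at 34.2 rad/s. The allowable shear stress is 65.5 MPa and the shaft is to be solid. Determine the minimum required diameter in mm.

ω = 34.2 rad/s, so T = P/ω = 11.1×10³ / 34.20 = 324.6 N·m.
For a solid shaft τ_max = 16T/(πd³), so d = (16T/(π τ_allow))^(1/3) = (16·324.6/(π·6.55×10^7))^(1/3) = 0.02933 m.

29.3 mm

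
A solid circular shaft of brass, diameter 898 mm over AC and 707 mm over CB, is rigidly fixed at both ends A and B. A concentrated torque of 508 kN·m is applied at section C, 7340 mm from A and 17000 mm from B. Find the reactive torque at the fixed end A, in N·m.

Compatibility: T_A·a/J_AC = T_B·b/J_CB with T_A + T_B = T₀.
J_AC = 0.0638 m⁴, J_CB = 0.0245 m⁴, so T_A = T₀·(J_AC/a)/((J_AC/a)+(J_CB/b)) = 435700 N·m, T_B = 72280 N·m.

436000 N·m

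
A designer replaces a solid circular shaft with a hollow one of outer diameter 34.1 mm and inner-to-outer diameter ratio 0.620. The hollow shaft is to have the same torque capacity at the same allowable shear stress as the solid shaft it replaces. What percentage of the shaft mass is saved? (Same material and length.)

Equal τ_max and T ⇒ the solid shaft needs d_s³ = d_o³(1−k⁴), so d_s = 34.1·(1−0.620⁴)^(1/3) = 32.33 mm.
Area ratio A_h/A_s = d_o²(1−k²)/d_s² = (1−k²)/(1−k⁴)^(2/3) = 0.6848.
Mass saving = 1 − 0.6848 = 31.5 %.

31.5 %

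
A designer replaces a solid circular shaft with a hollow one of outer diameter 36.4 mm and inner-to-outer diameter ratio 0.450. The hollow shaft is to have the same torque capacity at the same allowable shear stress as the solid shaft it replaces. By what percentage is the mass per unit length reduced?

18.0 %

Equal τ_max and T ⇒ the solid shaft needs d_s³ = d_o³(1−k⁴), so d_s = 36.4·(1−0.450⁴)^(1/3) = 35.90 mm.
Area ratio A_h/A_s = d_o²(1−k²)/d_s² = (1−k²)/(1−k⁴)^(2/3) = 0.8201.
Mass saving = 1 − 0.8201 = 18.0 %.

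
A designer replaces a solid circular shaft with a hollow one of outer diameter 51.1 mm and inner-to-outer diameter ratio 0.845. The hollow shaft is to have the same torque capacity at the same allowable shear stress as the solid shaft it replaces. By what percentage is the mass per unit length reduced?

Equal τ_max and T ⇒ the solid shaft needs d_s³ = d_o³(1−k⁴), so d_s = 51.1·(1−0.845⁴)^(1/3) = 40.29 mm.
Area ratio A_h/A_s = d_o²(1−k²)/d_s² = (1−k²)/(1−k⁴)^(2/3) = 0.4600.
Mass saving = 1 − 0.4600 = 54.0 %.

54.0 %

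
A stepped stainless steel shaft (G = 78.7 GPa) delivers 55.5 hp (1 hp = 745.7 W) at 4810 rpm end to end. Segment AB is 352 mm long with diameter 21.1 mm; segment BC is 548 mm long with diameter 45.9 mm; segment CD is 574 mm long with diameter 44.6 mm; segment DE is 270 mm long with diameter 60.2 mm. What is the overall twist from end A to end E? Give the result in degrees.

1.26°

ω = 2π·4810/60 = 503.7 rad/s, so T = P/ω = 55.5×745.7 / 503.7 = 82.16 N·m.
J_AB = π(0.0211)⁴/32 = 1.95×10^-8 m⁴; J_BC = π(0.0459)⁴/32 = 4.36×10^-7 m⁴; J_CD = π(0.0446)⁴/32 = 3.88×10^-7 m⁴; J_DE = π(0.0602)⁴/32 = 1.29×10^-6 m⁴.
θ = (T/G)·Σ L_i/J_i = (82.16/78.7×10⁹)·(0.352/1.95×10^-8 + 0.548/4.36×10^-7 + 0.574/3.88×10^-7 + 0.270/1.29×10^-6) = 0.02196 rad.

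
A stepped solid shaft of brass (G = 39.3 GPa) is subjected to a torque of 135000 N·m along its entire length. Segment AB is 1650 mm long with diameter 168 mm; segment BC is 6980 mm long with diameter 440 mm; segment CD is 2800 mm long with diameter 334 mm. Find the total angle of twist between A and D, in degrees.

4.98°

J_AB = π(0.168)⁴/32 = 7.82×10^-5 m⁴; J_BC = π(0.440)⁴/32 = 3.68×10^-3 m⁴; J_CD = π(0.334)⁴/32 = 1.22×10^-3 m⁴.
θ = (T/G)·Σ L_i/J_i = (135000/39.3×10⁹)·(1.65/7.82×10^-5 + 6.98/3.68×10^-3 + 2.80/1.22×10^-3) = 0.08686 rad.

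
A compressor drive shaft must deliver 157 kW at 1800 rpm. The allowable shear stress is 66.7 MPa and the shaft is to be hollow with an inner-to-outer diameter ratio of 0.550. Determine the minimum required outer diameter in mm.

ω = 2π·1800/60 = 188.5 rad/s, so T = P/ω = 157×10³ / 188.5 = 832.9 N·m.
For a hollow shaft with d_i/d_o = 0.550: τ_max = 16T/(π d_o³ (1−k⁴)), so d_o = [16T/(π τ_allow (1−k⁴))]^(1/3) = [16·832.9/(π·6.67×10^7·0.9085)]^(1/3) = 0.04121 m.

41.2 mm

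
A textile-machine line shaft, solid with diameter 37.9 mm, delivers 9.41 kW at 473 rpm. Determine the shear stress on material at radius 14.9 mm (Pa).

1.40e7 Pa

ω = 2π·473/60 = 49.53 rad/s, so T = P/ω = 9.41×10³ / 49.53 = 190.0 N·m.
J = πd⁴/32 = π(0.0379)⁴/32 = 2.026×10^-7 m⁴.
Shear stress varies linearly with radius: τ = T·r/J = 190.0 × 0.0149 / 2.026×10^-7 = 1.397×10^7 Pa.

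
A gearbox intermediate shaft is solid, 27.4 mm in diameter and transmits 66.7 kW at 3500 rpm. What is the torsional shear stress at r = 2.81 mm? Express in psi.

ω = 2π·3500/60 = 366.5 rad/s, so T = P/ω = 66.7×10³ / 366.5 = 182.0 N·m.
J = πd⁴/32 = π(0.0274)⁴/32 = 5.534×10^-8 m⁴.
Shear stress varies linearly with radius: τ = T·r/J = 182.0 × 0.00281 / 5.534×10^-8 = 9.241×10^6 Pa.

1340 psi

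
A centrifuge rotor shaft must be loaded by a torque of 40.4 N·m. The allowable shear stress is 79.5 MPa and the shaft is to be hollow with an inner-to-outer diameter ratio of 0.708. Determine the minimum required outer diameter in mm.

For a hollow shaft with d_i/d_o = 0.708: τ_max = 16T/(π d_o³ (1−k⁴)), so d_o = [16T/(π τ_allow (1−k⁴))]^(1/3) = [16·40.40/(π·7.95×10^7·0.7487)]^(1/3) = 0.01512 m.

15.1 mm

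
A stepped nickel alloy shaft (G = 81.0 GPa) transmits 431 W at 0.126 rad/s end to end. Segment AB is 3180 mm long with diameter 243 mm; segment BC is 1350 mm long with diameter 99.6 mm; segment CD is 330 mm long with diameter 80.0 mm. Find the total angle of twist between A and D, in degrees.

0.559°

ω = 0.126 rad/s, so T = P/ω = 431 / 0.1260 = 3421 N·m.
J_AB = π(0.243)⁴/32 = 3.42×10^-4 m⁴; J_BC = π(0.0996)⁴/32 = 9.66×10^-6 m⁴; J_CD = π(0.0800)⁴/32 = 4.02×10^-6 m⁴.
θ = (T/G)·Σ L_i/J_i = (3421/81.0×10⁹)·(3.18/3.42×10^-4 + 1.35/9.66×10^-6 + 0.330/4.02×10^-6) = 9.759×10^-3 rad.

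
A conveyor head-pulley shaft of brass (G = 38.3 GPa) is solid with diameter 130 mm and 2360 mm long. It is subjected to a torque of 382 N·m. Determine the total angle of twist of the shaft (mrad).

0.839 mrad

J = πd⁴/32 = π(0.130)⁴/32 = 2.804×10^-5 m⁴.
θ = T·L/(G·J) = 382.0 × 2.36 / (38.3×10⁹ × 2.804×10^-5) = 8.395×10^-4 rad.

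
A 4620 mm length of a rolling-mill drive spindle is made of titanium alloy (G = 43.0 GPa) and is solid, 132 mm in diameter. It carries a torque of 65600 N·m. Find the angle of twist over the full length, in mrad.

J = πd⁴/32 = π(0.132)⁴/32 = 2.981×10^-5 m⁴.
θ = T·L/(G·J) = 65600 × 4.62 / (43.0×10⁹ × 2.981×10^-5) = 0.2365 rad.

236 mrad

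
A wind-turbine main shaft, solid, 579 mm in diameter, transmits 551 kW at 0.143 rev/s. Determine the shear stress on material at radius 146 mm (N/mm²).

8.11 N/mm²

ω = 2π·0.143 = 0.8985 rad/s, so T = P/ω = 551×10³ / 0.8985 = 613200 N·m.
J = πd⁴/32 = π(0.579)⁴/32 = 0.01103 m⁴.
Shear stress varies linearly with radius: τ = T·r/J = 613200 × 0.146 / 0.01103 = 8.115×10^6 Pa.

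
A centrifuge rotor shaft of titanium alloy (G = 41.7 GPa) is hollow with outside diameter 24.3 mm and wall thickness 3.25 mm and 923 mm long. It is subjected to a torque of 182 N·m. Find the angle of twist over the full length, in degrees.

9.47°

J = π(d_o⁴ − d_i⁴)/32 = π(0.0243⁴ − 0.0178⁴)/32 = 2.438×10^-8 m⁴.
θ = T·L/(G·J) = 182.0 × 0.923 / (41.7×10⁹ × 2.438×10^-8) = 0.1653 rad.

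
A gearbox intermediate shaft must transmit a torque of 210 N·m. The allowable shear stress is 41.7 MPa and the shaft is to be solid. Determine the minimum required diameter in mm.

29.5 mm

For a solid shaft τ_max = 16T/(πd³), so d = (16T/(π τ_allow))^(1/3) = (16·210.0/(π·4.17×10^7))^(1/3) = 0.02949 m.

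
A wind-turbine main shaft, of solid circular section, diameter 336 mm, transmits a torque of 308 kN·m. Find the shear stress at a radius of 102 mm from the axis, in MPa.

J = πd⁴/32 = π(0.336)⁴/32 = 1.251×10^-3 m⁴.
Shear stress varies linearly with radius: τ = T·r/J = 308000 × 0.102 / 1.251×10^-3 = 2.511×10^7 Pa.

25.1 MPa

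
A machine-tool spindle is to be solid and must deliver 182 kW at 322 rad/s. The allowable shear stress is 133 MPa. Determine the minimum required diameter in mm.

ω = 322 rad/s, so T = P/ω = 182×10³ / 322.0 = 565.2 N·m.
For a solid shaft τ_max = 16T/(πd³), so d = (16T/(π τ_allow))^(1/3) = (16·565.2/(π·1.33×10^8))^(1/3) = 0.02787 m.

27.9 mm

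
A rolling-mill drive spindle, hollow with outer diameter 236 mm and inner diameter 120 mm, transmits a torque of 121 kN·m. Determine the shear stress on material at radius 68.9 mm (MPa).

J = π(d_o⁴ − d_i⁴)/32 = π(0.236⁴ − 0.120⁴)/32 = 2.842×10^-4 m⁴.
Shear stress varies linearly with radius: τ = T·r/J = 121000 × 0.0689 / 2.842×10^-4 = 2.934×10^7 Pa.

29.3 MPa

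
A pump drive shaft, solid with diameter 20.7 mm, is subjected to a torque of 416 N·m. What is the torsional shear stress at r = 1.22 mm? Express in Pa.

J = πd⁴/32 = π(0.0207)⁴/32 = 1.803×10^-8 m⁴.
Shear stress varies linearly with radius: τ = T·r/J = 416.0 × 0.00122 / 1.803×10^-8 = 2.816×10^7 Pa.

2.82e7 Pa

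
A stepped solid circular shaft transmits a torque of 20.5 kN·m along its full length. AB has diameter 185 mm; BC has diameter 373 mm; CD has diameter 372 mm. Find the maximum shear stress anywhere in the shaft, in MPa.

16.5 MPa

Under the same torque, τ_max = 16T/(πd³) is largest where d is smallest — segment AB (d = 185 mm).
τ_max = 16·20500/(π·(0.185)³) = 1.649×10^7 Pa.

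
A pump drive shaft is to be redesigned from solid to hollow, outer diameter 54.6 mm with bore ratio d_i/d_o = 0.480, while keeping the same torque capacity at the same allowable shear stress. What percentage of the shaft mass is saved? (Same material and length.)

20.2 %

Equal τ_max and T ⇒ the solid shaft needs d_s³ = d_o³(1−k⁴), so d_s = 54.6·(1−0.480⁴)^(1/3) = 53.62 mm.
Area ratio A_h/A_s = d_o²(1−k²)/d_s² = (1−k²)/(1−k⁴)^(2/3) = 0.7981.
Mass saving = 1 − 0.7981 = 20.2 %.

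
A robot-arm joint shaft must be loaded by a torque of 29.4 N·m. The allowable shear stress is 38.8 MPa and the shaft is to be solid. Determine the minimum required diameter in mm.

For a solid shaft τ_max = 16T/(πd³), so d = (16T/(π τ_allow))^(1/3) = (16·29.40/(π·3.88×10^7))^(1/3) = 0.01569 m.

15.7 mm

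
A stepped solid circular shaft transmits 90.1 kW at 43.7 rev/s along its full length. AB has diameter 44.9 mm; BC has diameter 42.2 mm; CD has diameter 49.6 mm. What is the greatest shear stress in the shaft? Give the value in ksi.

3.23 ksi

ω = 2π·43.7 = 274.6 rad/s, so T = P/ω = 90.1×10³ / 274.6 = 328.1 N·m.
Under the same torque, τ_max = 16T/(πd³) is largest where d is smallest — segment BC (d = 42.2 mm).
τ_max = 16·328.1/(π·(0.0422)³) = 2.224×10^7 Pa.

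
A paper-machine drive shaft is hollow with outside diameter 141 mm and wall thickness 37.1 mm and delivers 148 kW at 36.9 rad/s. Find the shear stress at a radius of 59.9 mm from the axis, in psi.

ω = 36.9 rad/s, so T = P/ω = 148×10³ / 36.90 = 4011 N·m.
J = π(d_o⁴ − d_i⁴)/32 = π(0.141⁴ − 0.0668⁴)/32 = 3.685×10^-5 m⁴.
Shear stress varies linearly with radius: τ = T·r/J = 4011 × 0.0599 / 3.685×10^-5 = 6.520×10^6 Pa.

946 psi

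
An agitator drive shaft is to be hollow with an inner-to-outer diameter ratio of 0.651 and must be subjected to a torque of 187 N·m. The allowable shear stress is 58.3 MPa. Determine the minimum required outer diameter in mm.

27.1 mm

For a hollow shaft with d_i/d_o = 0.651: τ_max = 16T/(π d_o³ (1−k⁴)), so d_o = [16T/(π τ_allow (1−k⁴))]^(1/3) = [16·187.0/(π·5.83×10^7·0.8204)]^(1/3) = 0.02710 m.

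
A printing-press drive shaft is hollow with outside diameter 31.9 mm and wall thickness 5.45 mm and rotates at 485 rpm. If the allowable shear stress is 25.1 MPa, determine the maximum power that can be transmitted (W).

6600 W

J = π(d_o⁴ − d_i⁴)/32 = π(0.0319⁴ − 0.0210⁴)/32 = 8.257×10^-8 m⁴.
T_max = τ_allow·J/r = 2.51×10^7 × 8.257×10^-8 / 0.0159 = 129.9 N·m.
ω = 2π·485/60 = 50.79 rad/s, so P_max = T_max·ω = 6599 W.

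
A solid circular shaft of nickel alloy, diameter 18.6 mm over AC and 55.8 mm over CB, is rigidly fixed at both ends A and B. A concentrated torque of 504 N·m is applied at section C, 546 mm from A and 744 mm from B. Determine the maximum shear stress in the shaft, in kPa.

14500 kPa

Compatibility: T_A·a/J_AC = T_B·b/J_CB with T_A + T_B = T₀.
J_AC = 1.18×10^-8 m⁴, J_CB = 9.52×10^-7 m⁴, so T_A = T₀·(J_AC/a)/((J_AC/a)+(J_CB/b)) = 8.338 N·m, T_B = 495.7 N·m.
τ in each portion: τ_AC = 6.60×10^6 Pa, τ_CB = 1.45×10^7 Pa; maximum is in CB.
τ_max = T_CB·r/J = 495.7·0.0279/9.52×10^-7 = 1.453×10^7 Pa.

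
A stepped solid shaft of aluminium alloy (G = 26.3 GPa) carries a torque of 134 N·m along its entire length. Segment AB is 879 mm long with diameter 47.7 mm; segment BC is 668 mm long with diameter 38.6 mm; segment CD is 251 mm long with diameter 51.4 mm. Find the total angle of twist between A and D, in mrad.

J_AB = π(0.0477)⁴/32 = 5.08×10^-7 m⁴; J_BC = π(0.0386)⁴/32 = 2.18×10^-7 m⁴; J_CD = π(0.0514)⁴/32 = 6.85×10^-7 m⁴.
θ = (T/G)·Σ L_i/J_i = (134.0/26.3×10⁹)·(0.879/5.08×10^-7 + 0.668/2.18×10^-7 + 0.251/6.85×10^-7) = 0.02629 rad.

26.3 mrad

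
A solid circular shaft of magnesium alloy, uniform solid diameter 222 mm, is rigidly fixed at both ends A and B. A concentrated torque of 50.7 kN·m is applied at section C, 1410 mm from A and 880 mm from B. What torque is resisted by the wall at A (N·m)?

19500 N·m

With uniform GJ and both ends fixed, compatibility θ_AC = θ_CB gives T_A·a = T_B·b, together with T_A + T_B = T₀.
T_A = T₀·b/(a+b) = 50700·880/2290 = 19480 N·m; T_B = 31220 N·m.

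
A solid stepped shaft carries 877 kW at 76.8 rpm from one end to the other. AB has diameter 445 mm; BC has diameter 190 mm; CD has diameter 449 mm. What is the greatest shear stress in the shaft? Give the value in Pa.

ω = 2π·76.8/60 = 8.042 rad/s, so T = P/ω = 877×10³ / 8.042 = 109000 N·m.
Under the same torque, τ_max = 16T/(πd³) is largest where d is smallest — segment BC (d = 190 mm).
τ_max = 16·109000/(π·(0.190)³) = 8.097×10^7 Pa.

8.10e7 Pa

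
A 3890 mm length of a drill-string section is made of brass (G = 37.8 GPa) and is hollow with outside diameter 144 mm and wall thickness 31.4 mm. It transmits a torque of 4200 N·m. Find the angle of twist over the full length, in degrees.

J = π(d_o⁴ − d_i⁴)/32 = π(0.144⁴ − 0.0812⁴)/32 = 3.795×10^-5 m⁴.
θ = T·L/(G·J) = 4200 × 3.89 / (37.8×10⁹ × 3.795×10^-5) = 0.01139 rad.

0.653°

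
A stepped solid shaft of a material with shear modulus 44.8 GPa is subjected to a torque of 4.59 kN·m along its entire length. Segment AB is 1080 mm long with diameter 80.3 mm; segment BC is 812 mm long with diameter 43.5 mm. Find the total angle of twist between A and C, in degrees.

J_AB = π(0.0803)⁴/32 = 4.08×10^-6 m⁴; J_BC = π(0.0435)⁴/32 = 3.52×10^-7 m⁴.
θ = (T/G)·Σ L_i/J_i = (4590/44.8×10⁹)·(1.08/4.08×10^-6 + 0.812/3.52×10^-7) = 0.2638 rad.

15.1°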